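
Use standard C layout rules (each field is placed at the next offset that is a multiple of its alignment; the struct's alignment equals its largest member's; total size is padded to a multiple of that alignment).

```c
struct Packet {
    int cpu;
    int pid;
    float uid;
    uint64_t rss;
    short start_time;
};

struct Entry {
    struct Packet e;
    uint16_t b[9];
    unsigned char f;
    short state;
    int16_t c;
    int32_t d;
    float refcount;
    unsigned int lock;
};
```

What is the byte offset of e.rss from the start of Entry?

Packet: cpu at 0 (size 4, align 4) → ends 4; pid at 4 (size 4, align 4) → ends 8; uid at 8 (size 4, align 4) → ends 12; pad 4 to align 8 for rss; rss at 16 (size 8, align 8) → ends 24; start_time at 24 (size 2, align 2) → ends 26; tail pad 6 to reach multiple of 8; total 32 bytes, alignment 8
e at 0 (size 32, align 8) → ends 32
within Packet: rss at 16
0 + 16 = 16

16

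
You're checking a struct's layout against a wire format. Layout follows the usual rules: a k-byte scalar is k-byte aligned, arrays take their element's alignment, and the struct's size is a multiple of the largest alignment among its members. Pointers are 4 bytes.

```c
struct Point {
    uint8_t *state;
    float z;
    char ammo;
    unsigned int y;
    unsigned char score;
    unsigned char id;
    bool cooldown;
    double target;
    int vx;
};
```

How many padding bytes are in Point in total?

12

state at 0 (size 4, align 4) → ends 4
z at 4 (size 4, align 4) → ends 8
ammo at 8 (size 1, align 1) → ends 9
pad 3 to align 4 for y
y at 12 (size 4, align 4) → ends 16
score at 16 (size 1, align 1) → ends 17
id at 17 (size 1, align 1) → ends 18
cooldown at 18 (size 1, align 1) → ends 19
pad 5 to align 8 for target
target at 24 (size 8, align 8) → ends 32
vx at 32 (size 4, align 4) → ends 36
tail pad 4 to reach multiple of 8
total 40 bytes, alignment 8
data bytes 28, size 40 → padding 12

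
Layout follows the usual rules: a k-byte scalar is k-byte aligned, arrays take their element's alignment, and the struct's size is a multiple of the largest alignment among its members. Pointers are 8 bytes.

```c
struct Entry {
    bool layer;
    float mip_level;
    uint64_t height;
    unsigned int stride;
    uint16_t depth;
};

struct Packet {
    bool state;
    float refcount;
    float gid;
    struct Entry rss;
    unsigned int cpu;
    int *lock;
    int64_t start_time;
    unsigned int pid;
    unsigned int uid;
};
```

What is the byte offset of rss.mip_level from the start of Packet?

Entry: 0..1  layer  (1B, 1-aligned); 1..4  -- padding (3B); 4..8  mip_level  (4B, 4-aligned); 8..16  height  (8B, 8-aligned); 16..20  stride  (4B, 4-aligned); 20..22  depth  (2B, 2-aligned); 22..24  -- tail padding (2B); sizeof = 24, alignof = 8
0..1  state  (1B, 1-aligned)
1..4  -- padding (3B)
4..8  refcount  (4B, 4-aligned)
8..12  gid  (4B, 4-aligned)
12..16  -- padding (4B)
16..40  rss  (24B, 8-aligned)
within Entry: mip_level at 4
16 + 4 = 20

20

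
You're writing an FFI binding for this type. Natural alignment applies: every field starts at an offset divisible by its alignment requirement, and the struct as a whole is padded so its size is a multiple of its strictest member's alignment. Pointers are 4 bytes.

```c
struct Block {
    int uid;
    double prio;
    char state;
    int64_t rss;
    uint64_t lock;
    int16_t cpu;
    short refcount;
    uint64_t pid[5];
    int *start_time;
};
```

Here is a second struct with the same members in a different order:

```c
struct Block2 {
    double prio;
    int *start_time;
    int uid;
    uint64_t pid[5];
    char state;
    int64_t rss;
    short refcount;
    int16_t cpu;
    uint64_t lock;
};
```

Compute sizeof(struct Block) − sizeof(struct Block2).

8

uid at 0 (size 4, align 4) → ends 4
pad 4 to align 8 for prio
prio at 8 (size 8, align 8) → ends 16
state at 16 (size 1, align 1) → ends 17
pad 7 to align 8 for rss
rss at 24 (size 8, align 8) → ends 32
lock at 32 (size 8, align 8) → ends 40
cpu at 40 (size 2, align 2) → ends 42
refcount at 42 (size 2, align 2) → ends 44
pad 4 to align 8 for pid
pid at 48 (size 40, align 8) → ends 88
start_time at 88 (size 4, align 4) → ends 92
tail pad 4 to reach multiple of 8
total 96 bytes, alignment 8
— Block2 —
prio at 0 (size 8, align 8) → ends 8
start_time at 8 (size 4, align 4) → ends 12
uid at 12 (size 4, align 4) → ends 16
pid at 16 (size 40, align 8) → ends 56
state at 56 (size 1, align 1) → ends 57
pad 7 to align 8 for rss
rss at 64 (size 8, align 8) → ends 72
refcount at 72 (size 2, align 2) → ends 74
cpu at 74 (size 2, align 2) → ends 76
pad 4 to align 8 for lock
lock at 80 (size 8, align 8) → ends 88
total 88 bytes, alignment 8
96 − 88 = 8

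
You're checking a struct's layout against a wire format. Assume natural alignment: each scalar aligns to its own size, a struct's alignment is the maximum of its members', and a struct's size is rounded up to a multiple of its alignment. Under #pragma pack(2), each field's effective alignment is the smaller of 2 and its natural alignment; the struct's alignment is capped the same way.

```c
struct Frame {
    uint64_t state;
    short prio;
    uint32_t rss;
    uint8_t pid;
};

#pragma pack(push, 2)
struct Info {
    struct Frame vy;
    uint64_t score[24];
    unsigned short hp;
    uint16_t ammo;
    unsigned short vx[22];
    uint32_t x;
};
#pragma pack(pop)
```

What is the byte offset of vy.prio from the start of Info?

8

Frame: @0: state [8B, align 8] → 8; @8: prio [2B, align 2] → 10; +2 pad (align 4); @12: rss [4B, align 4] → 16; @16: pid [1B, align 1] → 17; +7 tail pad (align 8); size 24, align 8
@0: vy [24B, align 2] → 24
within Frame: prio at 8
0 + 8 = 8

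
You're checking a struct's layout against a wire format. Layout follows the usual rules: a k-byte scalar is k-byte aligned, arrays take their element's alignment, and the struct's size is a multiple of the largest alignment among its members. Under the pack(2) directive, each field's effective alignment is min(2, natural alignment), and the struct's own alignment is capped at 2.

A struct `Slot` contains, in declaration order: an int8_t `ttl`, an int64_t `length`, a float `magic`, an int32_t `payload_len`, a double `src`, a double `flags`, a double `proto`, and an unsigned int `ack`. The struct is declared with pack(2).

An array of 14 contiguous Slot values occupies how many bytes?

@0: ttl [1B, align 1] → 1
+1 pad (align 2)
@2: length [8B, align 2] → 10
@10: magic [4B, align 2] → 14
@14: payload_len [4B, align 2] → 18
@18: src [8B, align 2] → 26
@26: flags [8B, align 2] → 34
@34: proto [8B, align 2] → 42
@42: ack [4B, align 2] → 46
size 46, align 2
array of 14: 14 × 46 = 644

644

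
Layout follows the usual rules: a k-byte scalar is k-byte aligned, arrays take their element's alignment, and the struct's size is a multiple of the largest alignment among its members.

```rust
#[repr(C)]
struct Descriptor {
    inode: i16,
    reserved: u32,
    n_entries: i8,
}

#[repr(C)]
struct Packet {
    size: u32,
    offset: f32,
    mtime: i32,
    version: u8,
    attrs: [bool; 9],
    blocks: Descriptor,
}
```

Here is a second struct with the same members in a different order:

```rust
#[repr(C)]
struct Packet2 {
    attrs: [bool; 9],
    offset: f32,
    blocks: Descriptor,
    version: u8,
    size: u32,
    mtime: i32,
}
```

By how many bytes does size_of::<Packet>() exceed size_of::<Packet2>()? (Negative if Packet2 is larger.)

-4

Descriptor: inode at 0 (size 2, align 2) → ends 2; pad 2 to align 4 for reserved; reserved at 4 (size 4, align 4) → ends 8; n_entries at 8 (size 1, align 1) → ends 9; tail pad 3 to reach multiple of 4; total 12 bytes, alignment 4
size at 0 (size 4, align 4) → ends 4
offset at 4 (size 4, align 4) → ends 8
mtime at 8 (size 4, align 4) → ends 12
version at 12 (size 1, align 1) → ends 13
attrs at 13 (size 9, align 1) → ends 22
pad 2 to align 4 for blocks
blocks at 24 (size 12, align 4) → ends 36
total 36 bytes, alignment 4
— Packet2 —
attrs at 0 (size 9, align 1) → ends 9
pad 3 to align 4 for offset
offset at 12 (size 4, align 4) → ends 16
blocks at 16 (size 12, align 4) → ends 28
version at 28 (size 1, align 1) → ends 29
pad 3 to align 4 for size
size at 32 (size 4, align 4) → ends 36
mtime at 36 (size 4, align 4) → ends 40
total 40 bytes, alignment 4
36 − 40 = -4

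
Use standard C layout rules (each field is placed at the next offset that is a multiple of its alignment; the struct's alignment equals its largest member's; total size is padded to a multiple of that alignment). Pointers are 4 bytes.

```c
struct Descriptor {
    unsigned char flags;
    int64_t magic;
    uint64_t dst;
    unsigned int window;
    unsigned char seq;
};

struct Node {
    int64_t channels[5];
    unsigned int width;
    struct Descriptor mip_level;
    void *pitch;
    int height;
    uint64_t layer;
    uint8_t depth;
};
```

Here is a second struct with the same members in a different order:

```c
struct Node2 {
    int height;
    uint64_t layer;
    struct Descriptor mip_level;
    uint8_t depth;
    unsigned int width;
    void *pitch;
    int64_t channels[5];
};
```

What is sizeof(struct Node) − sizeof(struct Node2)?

0

Descriptor: flags at 0 (size 1, align 1) → ends 1; pad 7 to align 8 for magic; magic at 8 (size 8, align 8) → ends 16; dst at 16 (size 8, align 8) → ends 24; window at 24 (size 4, align 4) → ends 28; seq at 28 (size 1, align 1) → ends 29; tail pad 3 to reach multiple of 8; total 32 bytes, alignment 8
channels at 0 (size 40, align 8) → ends 40
width at 40 (size 4, align 4) → ends 44
pad 4 to align 8 for mip_level
mip_level at 48 (size 32, align 8) → ends 80
pitch at 80 (size 4, align 4) → ends 84
height at 84 (size 4, align 4) → ends 88
layer at 88 (size 8, align 8) → ends 96
depth at 96 (size 1, align 1) → ends 97
tail pad 7 to reach multiple of 8
total 104 bytes, alignment 8
— Node2 —
height at 0 (size 4, align 4) → ends 4
pad 4 to align 8 for layer
layer at 8 (size 8, align 8) → ends 16
mip_level at 16 (size 32, align 8) → ends 48
depth at 48 (size 1, align 1) → ends 49
pad 3 to align 4 for width
width at 52 (size 4, align 4) → ends 56
pitch at 56 (size 4, align 4) → ends 60
pad 4 to align 8 for channels
channels at 64 (size 40, align 8) → ends 104
total 104 bytes, alignment 8
104 − 104 = 0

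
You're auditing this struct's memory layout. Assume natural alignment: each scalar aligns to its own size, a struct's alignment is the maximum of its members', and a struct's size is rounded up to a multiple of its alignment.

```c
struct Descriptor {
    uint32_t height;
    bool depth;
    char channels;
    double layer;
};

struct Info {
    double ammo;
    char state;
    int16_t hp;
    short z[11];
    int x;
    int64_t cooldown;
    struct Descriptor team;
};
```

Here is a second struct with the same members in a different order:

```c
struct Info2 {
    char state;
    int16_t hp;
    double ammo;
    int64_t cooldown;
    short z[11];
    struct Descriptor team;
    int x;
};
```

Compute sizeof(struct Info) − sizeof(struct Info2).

-8

Descriptor: height at 0 (size 4, align 4) → ends 4; depth at 4 (size 1, align 1) → ends 5; channels at 5 (size 1, align 1) → ends 6; pad 2 to align 8 for layer; layer at 8 (size 8, align 8) → ends 16; total 16 bytes, alignment 8
ammo at 0 (size 8, align 8) → ends 8
state at 8 (size 1, align 1) → ends 9
pad 1 to align 2 for hp
hp at 10 (size 2, align 2) → ends 12
z at 12 (size 22, align 2) → ends 34
pad 2 to align 4 for x
x at 36 (size 4, align 4) → ends 40
cooldown at 40 (size 8, align 8) → ends 48
team at 48 (size 16, align 8) → ends 64
total 64 bytes, alignment 8
— Info2 —
state at 0 (size 1, align 1) → ends 1
pad 1 to align 2 for hp
hp at 2 (size 2, align 2) → ends 4
pad 4 to align 8 for ammo
ammo at 8 (size 8, align 8) → ends 16
cooldown at 16 (size 8, align 8) → ends 24
z at 24 (size 22, align 2) → ends 46
pad 2 to align 8 for team
team at 48 (size 16, align 8) → ends 64
x at 64 (size 4, align 4) → ends 68
tail pad 4 to reach multiple of 8
total 72 bytes, alignment 8
64 − 72 = -8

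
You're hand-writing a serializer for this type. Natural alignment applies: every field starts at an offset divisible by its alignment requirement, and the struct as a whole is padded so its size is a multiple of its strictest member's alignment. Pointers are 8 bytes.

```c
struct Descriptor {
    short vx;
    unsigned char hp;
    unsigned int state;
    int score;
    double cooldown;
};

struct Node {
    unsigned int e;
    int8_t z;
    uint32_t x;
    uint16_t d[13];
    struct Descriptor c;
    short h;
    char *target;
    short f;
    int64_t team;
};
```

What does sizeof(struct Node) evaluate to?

96

Descriptor: 0..2  vx  (2B, 2-aligned); 2..3  hp  (1B, 1-aligned); 3..4  -- padding (1B); 4..8  state  (4B, 4-aligned); 8..12  score  (4B, 4-aligned); 12..16  -- padding (4B); 16..24  cooldown  (8B, 8-aligned); sizeof = 24, alignof = 8
0..4  e  (4B, 4-aligned)
4..5  z  (1B, 1-aligned)
5..8  -- padding (3B)
8..12  x  (4B, 4-aligned)
12..38  d  (26B, 2-aligned)
38..40  -- padding (2B)
40..64  c  (24B, 8-aligned)
64..66  h  (2B, 2-aligned)
66..72  -- padding (6B)
72..80  target  (8B, 8-aligned)
80..82  f  (2B, 2-aligned)
82..88  -- padding (6B)
88..96  team  (8B, 8-aligned)
sizeof = 96, alignof = 8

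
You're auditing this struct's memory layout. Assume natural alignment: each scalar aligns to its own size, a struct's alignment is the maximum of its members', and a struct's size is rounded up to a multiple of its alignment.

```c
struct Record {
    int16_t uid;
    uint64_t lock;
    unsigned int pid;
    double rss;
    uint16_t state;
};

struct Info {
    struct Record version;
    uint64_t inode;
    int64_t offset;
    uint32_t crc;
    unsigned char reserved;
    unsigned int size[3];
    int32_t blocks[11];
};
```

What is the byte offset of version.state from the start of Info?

Record: 0..2  uid  (2B, 2-aligned); 2..8  -- padding (6B); 8..16  lock  (8B, 8-aligned); 16..20  pid  (4B, 4-aligned); 20..24  -- padding (4B); 24..32  rss  (8B, 8-aligned); 32..34  state  (2B, 2-aligned); 34..40  -- tail padding (6B); sizeof = 40, alignof = 8
0..40  version  (40B, 8-aligned)
within Record: state at 32
0 + 32 = 32

32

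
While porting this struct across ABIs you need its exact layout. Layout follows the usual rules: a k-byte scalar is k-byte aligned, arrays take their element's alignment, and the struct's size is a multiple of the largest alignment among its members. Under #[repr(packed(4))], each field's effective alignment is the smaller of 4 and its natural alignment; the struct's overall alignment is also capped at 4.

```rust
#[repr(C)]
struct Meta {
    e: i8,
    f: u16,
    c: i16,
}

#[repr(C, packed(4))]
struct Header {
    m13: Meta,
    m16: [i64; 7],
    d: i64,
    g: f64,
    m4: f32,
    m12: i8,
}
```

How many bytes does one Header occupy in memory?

88

Meta: 0..1  e  (1B, 1-aligned); 1..2  -- padding (1B); 2..4  f  (2B, 2-aligned); 4..6  c  (2B, 2-aligned); sizeof = 6, alignof = 2
0..6  m13  (6B, 2-aligned)
6..8  -- padding (2B)
8..64  m16  (56B, 4-aligned)
64..72  d  (8B, 4-aligned)
72..80  g  (8B, 4-aligned)
80..84  m4  (4B, 4-aligned)
84..85  m12  (1B, 1-aligned)
85..88  -- tail padding (3B)
sizeof = 88, alignof = 4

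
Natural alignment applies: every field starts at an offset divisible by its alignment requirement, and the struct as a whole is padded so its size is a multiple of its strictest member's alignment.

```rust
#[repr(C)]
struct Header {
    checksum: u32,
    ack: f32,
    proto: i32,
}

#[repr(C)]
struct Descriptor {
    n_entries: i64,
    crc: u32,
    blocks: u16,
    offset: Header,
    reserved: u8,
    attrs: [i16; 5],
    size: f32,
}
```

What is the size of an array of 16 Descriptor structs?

768

Header: 0..4  checksum  (4B, 4-aligned); 4..8  ack  (4B, 4-aligned); 8..12  proto  (4B, 4-aligned); sizeof = 12, alignof = 4
0..8  n_entries  (8B, 8-aligned)
8..12  crc  (4B, 4-aligned)
12..14  blocks  (2B, 2-aligned)
14..16  -- padding (2B)
16..28  offset  (12B, 4-aligned)
28..29  reserved  (1B, 1-aligned)
29..30  -- padding (1B)
30..40  attrs  (10B, 2-aligned)
40..44  size  (4B, 4-aligned)
44..48  -- tail padding (4B)
sizeof = 48, alignof = 8
array of 16: 16 × 48 = 768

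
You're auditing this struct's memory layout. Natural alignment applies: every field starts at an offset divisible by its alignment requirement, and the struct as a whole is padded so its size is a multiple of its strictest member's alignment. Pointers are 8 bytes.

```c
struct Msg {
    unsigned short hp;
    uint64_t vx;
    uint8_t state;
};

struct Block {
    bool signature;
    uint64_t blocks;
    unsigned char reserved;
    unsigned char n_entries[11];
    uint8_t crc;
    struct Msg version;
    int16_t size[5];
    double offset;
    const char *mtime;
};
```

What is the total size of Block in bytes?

Msg: hp at 0 (size 2, align 2) → ends 2; pad 6 to align 8 for vx; vx at 8 (size 8, align 8) → ends 16; state at 16 (size 1, align 1) → ends 17; tail pad 7 to reach multiple of 8; total 24 bytes, alignment 8
signature at 0 (size 1, align 1) → ends 1
pad 7 to align 8 for blocks
blocks at 8 (size 8, align 8) → ends 16
reserved at 16 (size 1, align 1) → ends 17
n_entries at 17 (size 11, align 1) → ends 28
crc at 28 (size 1, align 1) → ends 29
pad 3 to align 8 for version
version at 32 (size 24, align 8) → ends 56
size at 56 (size 10, align 2) → ends 66
pad 6 to align 8 for offset
offset at 72 (size 8, align 8) → ends 80
mtime at 80 (size 8, align 8) → ends 88
total 88 bytes, alignment 8

88 bytes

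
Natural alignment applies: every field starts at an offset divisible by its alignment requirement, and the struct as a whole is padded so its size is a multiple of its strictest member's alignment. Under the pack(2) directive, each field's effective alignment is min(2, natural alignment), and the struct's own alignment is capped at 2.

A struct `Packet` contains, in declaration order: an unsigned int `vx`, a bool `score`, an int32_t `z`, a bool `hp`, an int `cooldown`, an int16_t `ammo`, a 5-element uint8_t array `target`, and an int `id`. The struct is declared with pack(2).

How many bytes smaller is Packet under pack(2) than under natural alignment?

4

natural layout:
  @0: vx [4B, align 4] → 4
  @4: score [1B, align 1] → 5
  +3 pad (align 4)
  @8: z [4B, align 4] → 12
  @12: hp [1B, align 1] → 13
  +3 pad (align 4)
  @16: cooldown [4B, align 4] → 20
  @20: ammo [2B, align 2] → 22
  @22: target [5B, align 1] → 27
  +1 pad (align 4)
  @28: id [4B, align 4] → 32
  size 32, align 4
packed(2) layout:
  @0: vx [4B, align 2] → 4
  @4: score [1B, align 1] → 5
  +1 pad (align 2)
  @6: z [4B, align 2] → 10
  @10: hp [1B, align 1] → 11
  +1 pad (align 2)
  @12: cooldown [4B, align 2] → 16
  @16: ammo [2B, align 2] → 18
  @18: target [5B, align 1] → 23
  +1 pad (align 2)
  @24: id [4B, align 2] → 28
  size 28, align 2
32 − 28 = 4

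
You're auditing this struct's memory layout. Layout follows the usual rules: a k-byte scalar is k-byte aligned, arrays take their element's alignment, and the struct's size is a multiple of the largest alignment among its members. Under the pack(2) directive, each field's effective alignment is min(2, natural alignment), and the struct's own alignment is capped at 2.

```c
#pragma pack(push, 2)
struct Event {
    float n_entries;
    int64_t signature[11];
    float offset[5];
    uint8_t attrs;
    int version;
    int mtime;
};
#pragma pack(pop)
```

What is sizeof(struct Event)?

n_entries at 0 (size 4, align 2) → ends 4
signature at 4 (size 88, align 2) → ends 92
offset at 92 (size 20, align 2) → ends 112
attrs at 112 (size 1, align 1) → ends 113
pad 1 to align 2 for version
version at 114 (size 4, align 2) → ends 118
mtime at 118 (size 4, align 2) → ends 122
total 122 bytes, alignment 2

122 bytes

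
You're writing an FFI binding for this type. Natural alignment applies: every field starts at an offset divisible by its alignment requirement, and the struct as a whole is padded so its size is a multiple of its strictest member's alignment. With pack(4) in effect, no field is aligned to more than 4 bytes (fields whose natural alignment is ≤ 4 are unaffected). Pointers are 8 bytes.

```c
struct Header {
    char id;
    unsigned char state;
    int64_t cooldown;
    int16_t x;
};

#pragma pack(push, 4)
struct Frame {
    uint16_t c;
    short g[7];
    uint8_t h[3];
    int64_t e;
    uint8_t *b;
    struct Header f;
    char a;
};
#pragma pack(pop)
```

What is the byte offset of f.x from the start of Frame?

Header: 0..1  id  (1B, 1-aligned); 1..2  state  (1B, 1-aligned); 2..8  -- padding (6B); 8..16  cooldown  (8B, 8-aligned); 16..18  x  (2B, 2-aligned); 18..24  -- tail padding (6B); sizeof = 24, alignof = 8
0..2  c  (2B, 2-aligned)
2..16  g  (14B, 2-aligned)
16..19  h  (3B, 1-aligned)
19..20  -- padding (1B)
20..28  e  (8B, 4-aligned)
28..36  b  (8B, 4-aligned)
36..60  f  (24B, 4-aligned)
within Header: x at 16
36 + 16 = 52

52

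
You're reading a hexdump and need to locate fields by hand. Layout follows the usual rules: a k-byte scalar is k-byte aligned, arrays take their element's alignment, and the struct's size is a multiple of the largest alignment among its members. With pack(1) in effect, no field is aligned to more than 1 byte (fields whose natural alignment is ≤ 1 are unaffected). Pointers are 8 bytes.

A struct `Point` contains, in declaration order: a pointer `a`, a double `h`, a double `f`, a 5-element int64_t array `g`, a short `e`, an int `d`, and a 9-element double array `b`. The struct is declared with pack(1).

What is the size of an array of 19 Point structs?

2698

0..8  a  (8B, 1-aligned)
8..16  h  (8B, 1-aligned)
16..24  f  (8B, 1-aligned)
24..64  g  (40B, 1-aligned)
64..66  e  (2B, 1-aligned)
66..70  d  (4B, 1-aligned)
70..142  b  (72B, 1-aligned)
sizeof = 142, alignof = 1
array of 19: 19 × 142 = 2698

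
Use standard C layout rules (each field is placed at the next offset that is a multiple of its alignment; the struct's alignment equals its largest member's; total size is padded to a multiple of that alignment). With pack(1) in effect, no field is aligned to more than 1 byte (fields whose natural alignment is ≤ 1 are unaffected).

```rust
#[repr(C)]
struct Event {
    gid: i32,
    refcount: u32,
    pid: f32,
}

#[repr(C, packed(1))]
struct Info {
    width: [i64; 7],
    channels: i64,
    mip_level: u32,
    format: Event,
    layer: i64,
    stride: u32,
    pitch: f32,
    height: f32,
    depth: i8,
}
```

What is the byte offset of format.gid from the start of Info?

68

Event: 0..4  gid  (4B, 4-aligned); 4..8  refcount  (4B, 4-aligned); 8..12  pid  (4B, 4-aligned); sizeof = 12, alignof = 4
0..56  width  (56B, 1-aligned)
56..64  channels  (8B, 1-aligned)
64..68  mip_level  (4B, 1-aligned)
68..80  format  (12B, 1-aligned)
within Event: gid at 0
68 + 0 = 68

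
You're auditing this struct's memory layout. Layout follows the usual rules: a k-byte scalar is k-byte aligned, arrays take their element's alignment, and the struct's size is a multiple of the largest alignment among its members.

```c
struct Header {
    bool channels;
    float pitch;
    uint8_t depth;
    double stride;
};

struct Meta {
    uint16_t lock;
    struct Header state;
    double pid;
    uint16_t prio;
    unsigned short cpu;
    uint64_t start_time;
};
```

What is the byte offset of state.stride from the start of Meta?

24

Header: channels at 0 (size 1, align 1) → ends 1; pad 3 to align 4 for pitch; pitch at 4 (size 4, align 4) → ends 8; depth at 8 (size 1, align 1) → ends 9; pad 7 to align 8 for stride; stride at 16 (size 8, align 8) → ends 24; total 24 bytes, alignment 8
lock at 0 (size 2, align 2) → ends 2
pad 6 to align 8 for state
state at 8 (size 24, align 8) → ends 32
within Header: stride at 16
8 + 16 = 24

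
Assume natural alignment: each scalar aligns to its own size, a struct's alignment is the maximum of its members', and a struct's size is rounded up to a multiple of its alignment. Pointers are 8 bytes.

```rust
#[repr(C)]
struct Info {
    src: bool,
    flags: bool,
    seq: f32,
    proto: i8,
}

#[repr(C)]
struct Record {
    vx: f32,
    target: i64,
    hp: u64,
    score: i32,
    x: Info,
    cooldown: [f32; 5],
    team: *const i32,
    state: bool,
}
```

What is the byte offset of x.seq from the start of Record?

32

Info: src at 0 (size 1, align 1) → ends 1; flags at 1 (size 1, align 1) → ends 2; pad 2 to align 4 for seq; seq at 4 (size 4, align 4) → ends 8; proto at 8 (size 1, align 1) → ends 9; tail pad 3 to reach multiple of 4; total 12 bytes, alignment 4
vx at 0 (size 4, align 4) → ends 4
pad 4 to align 8 for target
target at 8 (size 8, align 8) → ends 16
hp at 16 (size 8, align 8) → ends 24
score at 24 (size 4, align 4) → ends 28
x at 28 (size 12, align 4) → ends 40
within Info: seq at 4
28 + 4 = 32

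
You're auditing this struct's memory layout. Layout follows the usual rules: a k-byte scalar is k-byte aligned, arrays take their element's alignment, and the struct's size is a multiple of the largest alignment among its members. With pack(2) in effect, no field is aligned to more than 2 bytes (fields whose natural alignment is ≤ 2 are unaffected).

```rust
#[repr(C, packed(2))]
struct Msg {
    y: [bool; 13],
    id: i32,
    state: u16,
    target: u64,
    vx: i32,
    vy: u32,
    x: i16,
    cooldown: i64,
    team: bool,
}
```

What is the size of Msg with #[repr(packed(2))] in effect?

48

y at 0 (size 13, align 1) → ends 13
pad 1 to align 2 for id
id at 14 (size 4, align 2) → ends 18
state at 18 (size 2, align 2) → ends 20
target at 20 (size 8, align 2) → ends 28
vx at 28 (size 4, align 2) → ends 32
vy at 32 (size 4, align 2) → ends 36
x at 36 (size 2, align 2) → ends 38
cooldown at 38 (size 8, align 2) → ends 46
team at 46 (size 1, align 1) → ends 47
tail pad 1 to reach multiple of 2
total 48 bytes, alignment 2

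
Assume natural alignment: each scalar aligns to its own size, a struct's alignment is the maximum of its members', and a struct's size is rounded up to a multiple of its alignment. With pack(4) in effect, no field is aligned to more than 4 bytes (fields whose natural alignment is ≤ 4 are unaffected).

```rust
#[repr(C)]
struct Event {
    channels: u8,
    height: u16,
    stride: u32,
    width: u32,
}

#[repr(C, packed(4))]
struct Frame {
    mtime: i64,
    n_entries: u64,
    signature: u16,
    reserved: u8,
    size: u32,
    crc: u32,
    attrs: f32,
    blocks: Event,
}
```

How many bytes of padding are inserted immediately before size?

1

Event: @0: channels [1B, align 1] → 1; +1 pad (align 2); @2: height [2B, align 2] → 4; @4: stride [4B, align 4] → 8; @8: width [4B, align 4] → 12; size 12, align 4
@0: mtime [8B, align 4] → 8
@8: n_entries [8B, align 4] → 16
@16: signature [2B, align 2] → 18
@18: reserved [1B, align 1] → 19
+1 pad (align 4)
@20: size [4B, align 4] → 24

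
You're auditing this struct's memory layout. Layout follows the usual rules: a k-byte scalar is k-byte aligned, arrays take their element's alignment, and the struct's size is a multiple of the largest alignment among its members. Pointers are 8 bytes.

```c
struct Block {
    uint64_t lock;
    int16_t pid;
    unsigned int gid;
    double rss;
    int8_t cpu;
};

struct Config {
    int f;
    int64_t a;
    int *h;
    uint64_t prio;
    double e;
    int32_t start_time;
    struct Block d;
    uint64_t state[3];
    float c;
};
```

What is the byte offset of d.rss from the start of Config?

64

Block: @0: lock [8B, align 8] → 8; @8: pid [2B, align 2] → 10; +2 pad (align 4); @12: gid [4B, align 4] → 16; @16: rss [8B, align 8] → 24; @24: cpu [1B, align 1] → 25; +7 tail pad (align 8); size 32, align 8
@0: f [4B, align 4] → 4
+4 pad (align 8)
@8: a [8B, align 8] → 16
@16: h [8B, align 8] → 24
@24: prio [8B, align 8] → 32
@32: e [8B, align 8] → 40
@40: start_time [4B, align 4] → 44
+4 pad (align 8)
@48: d [32B, align 8] → 80
within Block: rss at 16
48 + 16 = 64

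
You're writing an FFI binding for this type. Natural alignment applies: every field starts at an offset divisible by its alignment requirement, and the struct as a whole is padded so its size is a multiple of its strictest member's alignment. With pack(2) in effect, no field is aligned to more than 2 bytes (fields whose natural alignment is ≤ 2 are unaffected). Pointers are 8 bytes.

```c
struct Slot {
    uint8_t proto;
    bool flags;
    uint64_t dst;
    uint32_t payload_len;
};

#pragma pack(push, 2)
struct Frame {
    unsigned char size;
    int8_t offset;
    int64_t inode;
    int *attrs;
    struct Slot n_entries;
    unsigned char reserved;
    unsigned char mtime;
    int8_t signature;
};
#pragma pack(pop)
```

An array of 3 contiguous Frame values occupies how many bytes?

138

Slot: proto at 0 (size 1, align 1) → ends 1; flags at 1 (size 1, align 1) → ends 2; pad 6 to align 8 for dst; dst at 8 (size 8, align 8) → ends 16; payload_len at 16 (size 4, align 4) → ends 20; tail pad 4 to reach multiple of 8; total 24 bytes, alignment 8
size at 0 (size 1, align 1) → ends 1
offset at 1 (size 1, align 1) → ends 2
inode at 2 (size 8, align 2) → ends 10
attrs at 10 (size 8, align 2) → ends 18
n_entries at 18 (size 24, align 2) → ends 42
reserved at 42 (size 1, align 1) → ends 43
mtime at 43 (size 1, align 1) → ends 44
signature at 44 (size 1, align 1) → ends 45
tail pad 1 to reach multiple of 2
total 46 bytes, alignment 2
array of 3: 3 × 46 = 138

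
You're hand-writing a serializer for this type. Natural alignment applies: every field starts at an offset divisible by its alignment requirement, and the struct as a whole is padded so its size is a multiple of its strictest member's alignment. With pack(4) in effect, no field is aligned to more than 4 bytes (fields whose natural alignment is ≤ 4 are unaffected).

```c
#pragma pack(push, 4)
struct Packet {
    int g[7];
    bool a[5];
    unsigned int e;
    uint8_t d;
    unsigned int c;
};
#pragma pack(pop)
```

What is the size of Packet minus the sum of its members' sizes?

g at 0 (size 28, align 4) → ends 28
a at 28 (size 5, align 1) → ends 33
pad 3 to align 4 for e
e at 36 (size 4, align 4) → ends 40
d at 40 (size 1, align 1) → ends 41
pad 3 to align 4 for c
c at 44 (size 4, align 4) → ends 48
total 48 bytes, alignment 4
data bytes 42, size 48 → padding 6

6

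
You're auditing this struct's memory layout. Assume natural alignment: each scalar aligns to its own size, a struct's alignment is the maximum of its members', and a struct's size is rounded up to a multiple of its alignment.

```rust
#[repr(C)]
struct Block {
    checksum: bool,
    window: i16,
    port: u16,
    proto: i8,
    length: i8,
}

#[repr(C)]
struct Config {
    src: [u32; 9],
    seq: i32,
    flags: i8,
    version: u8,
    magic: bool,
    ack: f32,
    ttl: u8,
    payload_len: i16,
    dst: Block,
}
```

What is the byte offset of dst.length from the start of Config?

59

Block: checksum at 0 (size 1, align 1) → ends 1; pad 1 to align 2 for window; window at 2 (size 2, align 2) → ends 4; port at 4 (size 2, align 2) → ends 6; proto at 6 (size 1, align 1) → ends 7; length at 7 (size 1, align 1) → ends 8; total 8 bytes, alignment 2
src at 0 (size 36, align 4) → ends 36
seq at 36 (size 4, align 4) → ends 40
flags at 40 (size 1, align 1) → ends 41
version at 41 (size 1, align 1) → ends 42
magic at 42 (size 1, align 1) → ends 43
pad 1 to align 4 for ack
ack at 44 (size 4, align 4) → ends 48
ttl at 48 (size 1, align 1) → ends 49
pad 1 to align 2 for payload_len
payload_len at 50 (size 2, align 2) → ends 52
dst at 52 (size 8, align 2) → ends 60
within Block: length at 7
52 + 7 = 59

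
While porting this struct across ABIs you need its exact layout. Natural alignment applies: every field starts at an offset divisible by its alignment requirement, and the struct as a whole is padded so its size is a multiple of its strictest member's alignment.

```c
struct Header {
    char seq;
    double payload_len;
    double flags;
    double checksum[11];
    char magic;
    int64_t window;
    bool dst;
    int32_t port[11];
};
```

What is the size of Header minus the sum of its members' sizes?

0..1  seq  (1B, 1-aligned)
1..8  -- padding (7B)
8..16  payload_len  (8B, 8-aligned)
16..24  flags  (8B, 8-aligned)
24..112  checksum  (88B, 8-aligned)
112..113  magic  (1B, 1-aligned)
113..120  -- padding (7B)
120..128  window  (8B, 8-aligned)
128..129  dst  (1B, 1-aligned)
129..132  -- padding (3B)
132..176  port  (44B, 4-aligned)
sizeof = 176, alignof = 8
data bytes 159, size 176 → padding 17

17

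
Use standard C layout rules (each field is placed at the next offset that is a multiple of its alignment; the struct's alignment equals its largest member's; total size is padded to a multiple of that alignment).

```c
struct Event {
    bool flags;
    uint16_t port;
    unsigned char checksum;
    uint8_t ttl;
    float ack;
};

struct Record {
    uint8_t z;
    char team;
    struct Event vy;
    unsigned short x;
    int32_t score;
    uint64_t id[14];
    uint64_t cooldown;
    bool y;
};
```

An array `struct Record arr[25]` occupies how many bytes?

3800

Event: flags at 0 (size 1, align 1) → ends 1; pad 1 to align 2 for port; port at 2 (size 2, align 2) → ends 4; checksum at 4 (size 1, align 1) → ends 5; ttl at 5 (size 1, align 1) → ends 6; pad 2 to align 4 for ack; ack at 8 (size 4, align 4) → ends 12; total 12 bytes, alignment 4
z at 0 (size 1, align 1) → ends 1
team at 1 (size 1, align 1) → ends 2
pad 2 to align 4 for vy
vy at 4 (size 12, align 4) → ends 16
x at 16 (size 2, align 2) → ends 18
pad 2 to align 4 for score
score at 20 (size 4, align 4) → ends 24
id at 24 (size 112, align 8) → ends 136
cooldown at 136 (size 8, align 8) → ends 144
y at 144 (size 1, align 1) → ends 145
tail pad 7 to reach multiple of 8
total 152 bytes, alignment 8
array of 25: 25 × 152 = 3800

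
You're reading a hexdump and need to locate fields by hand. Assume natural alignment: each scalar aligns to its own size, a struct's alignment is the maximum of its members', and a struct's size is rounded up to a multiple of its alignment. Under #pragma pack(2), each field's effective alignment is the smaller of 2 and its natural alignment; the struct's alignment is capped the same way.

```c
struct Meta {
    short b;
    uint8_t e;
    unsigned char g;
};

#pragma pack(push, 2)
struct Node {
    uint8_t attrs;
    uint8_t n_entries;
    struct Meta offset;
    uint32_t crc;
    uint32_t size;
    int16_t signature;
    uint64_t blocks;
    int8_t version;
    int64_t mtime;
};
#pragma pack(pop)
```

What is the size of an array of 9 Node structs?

306

Meta: b at 0 (size 2, align 2) → ends 2; e at 2 (size 1, align 1) → ends 3; g at 3 (size 1, align 1) → ends 4; total 4 bytes, alignment 2
attrs at 0 (size 1, align 1) → ends 1
n_entries at 1 (size 1, align 1) → ends 2
offset at 2 (size 4, align 2) → ends 6
crc at 6 (size 4, align 2) → ends 10
size at 10 (size 4, align 2) → ends 14
signature at 14 (size 2, align 2) → ends 16
blocks at 16 (size 8, align 2) → ends 24
version at 24 (size 1, align 1) → ends 25
pad 1 to align 2 for mtime
mtime at 26 (size 8, align 2) → ends 34
total 34 bytes, alignment 2
array of 9: 9 × 34 = 306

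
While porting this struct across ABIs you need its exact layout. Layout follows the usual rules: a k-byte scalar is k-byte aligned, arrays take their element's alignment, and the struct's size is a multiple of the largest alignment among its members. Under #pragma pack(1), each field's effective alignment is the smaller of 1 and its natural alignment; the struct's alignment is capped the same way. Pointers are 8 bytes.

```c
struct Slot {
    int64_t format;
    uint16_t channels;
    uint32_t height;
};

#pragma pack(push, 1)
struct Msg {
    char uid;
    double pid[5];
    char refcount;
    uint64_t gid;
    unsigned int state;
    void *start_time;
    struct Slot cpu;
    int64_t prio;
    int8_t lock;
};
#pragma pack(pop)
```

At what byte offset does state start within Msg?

50

Slot: 0..8  format  (8B, 8-aligned); 8..10  channels  (2B, 2-aligned); 10..12  -- padding (2B); 12..16  height  (4B, 4-aligned); sizeof = 16, alignof = 8
0..1  uid  (1B, 1-aligned)
1..41  pid  (40B, 1-aligned)
41..42  refcount  (1B, 1-aligned)
42..50  gid  (8B, 1-aligned)
50..54  state  (4B, 1-aligned)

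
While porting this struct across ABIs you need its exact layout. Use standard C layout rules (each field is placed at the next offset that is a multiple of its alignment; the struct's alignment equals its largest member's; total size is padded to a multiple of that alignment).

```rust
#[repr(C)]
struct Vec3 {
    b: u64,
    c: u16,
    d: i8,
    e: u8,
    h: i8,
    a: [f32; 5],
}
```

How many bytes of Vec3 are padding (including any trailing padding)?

0..8  b  (8B, 8-aligned)
8..10  c  (2B, 2-aligned)
10..11  d  (1B, 1-aligned)
11..12  e  (1B, 1-aligned)
12..13  h  (1B, 1-aligned)
13..16  -- padding (3B)
16..36  a  (20B, 4-aligned)
36..40  -- tail padding (4B)
sizeof = 40, alignof = 8
data bytes 33, size 40 → padding 7

7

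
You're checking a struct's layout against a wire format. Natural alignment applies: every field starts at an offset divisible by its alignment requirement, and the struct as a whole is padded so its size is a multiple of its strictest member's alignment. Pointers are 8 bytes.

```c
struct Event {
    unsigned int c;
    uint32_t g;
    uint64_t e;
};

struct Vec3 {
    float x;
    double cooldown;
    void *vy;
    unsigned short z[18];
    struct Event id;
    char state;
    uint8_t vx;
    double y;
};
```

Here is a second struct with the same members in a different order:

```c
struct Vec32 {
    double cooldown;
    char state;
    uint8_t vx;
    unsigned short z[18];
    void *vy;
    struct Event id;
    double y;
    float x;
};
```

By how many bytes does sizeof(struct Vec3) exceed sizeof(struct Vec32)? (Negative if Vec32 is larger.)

Event: c at 0 (size 4, align 4) → ends 4; g at 4 (size 4, align 4) → ends 8; e at 8 (size 8, align 8) → ends 16; total 16 bytes, alignment 8
x at 0 (size 4, align 4) → ends 4
pad 4 to align 8 for cooldown
cooldown at 8 (size 8, align 8) → ends 16
vy at 16 (size 8, align 8) → ends 24
z at 24 (size 36, align 2) → ends 60
pad 4 to align 8 for id
id at 64 (size 16, align 8) → ends 80
state at 80 (size 1, align 1) → ends 81
vx at 81 (size 1, align 1) → ends 82
pad 6 to align 8 for y
y at 88 (size 8, align 8) → ends 96
total 96 bytes, alignment 8
— Vec32 —
cooldown at 0 (size 8, align 8) → ends 8
state at 8 (size 1, align 1) → ends 9
vx at 9 (size 1, align 1) → ends 10
z at 10 (size 36, align 2) → ends 46
pad 2 to align 8 for vy
vy at 48 (size 8, align 8) → ends 56
id at 56 (size 16, align 8) → ends 72
y at 72 (size 8, align 8) → ends 80
x at 80 (size 4, align 4) → ends 84
tail pad 4 to reach multiple of 8
total 88 bytes, alignment 8
96 − 88 = 8

8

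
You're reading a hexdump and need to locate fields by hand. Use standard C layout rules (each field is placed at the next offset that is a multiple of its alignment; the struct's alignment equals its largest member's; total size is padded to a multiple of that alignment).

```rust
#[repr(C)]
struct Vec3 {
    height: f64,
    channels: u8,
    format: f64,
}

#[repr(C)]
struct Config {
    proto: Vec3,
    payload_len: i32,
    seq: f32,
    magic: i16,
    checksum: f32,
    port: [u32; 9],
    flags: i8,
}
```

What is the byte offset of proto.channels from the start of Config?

Vec3: @0: height [8B, align 8] → 8; @8: channels [1B, align 1] → 9; +7 pad (align 8); @16: format [8B, align 8] → 24; size 24, align 8
@0: proto [24B, align 8] → 24
within Vec3: channels at 8
0 + 8 = 8

8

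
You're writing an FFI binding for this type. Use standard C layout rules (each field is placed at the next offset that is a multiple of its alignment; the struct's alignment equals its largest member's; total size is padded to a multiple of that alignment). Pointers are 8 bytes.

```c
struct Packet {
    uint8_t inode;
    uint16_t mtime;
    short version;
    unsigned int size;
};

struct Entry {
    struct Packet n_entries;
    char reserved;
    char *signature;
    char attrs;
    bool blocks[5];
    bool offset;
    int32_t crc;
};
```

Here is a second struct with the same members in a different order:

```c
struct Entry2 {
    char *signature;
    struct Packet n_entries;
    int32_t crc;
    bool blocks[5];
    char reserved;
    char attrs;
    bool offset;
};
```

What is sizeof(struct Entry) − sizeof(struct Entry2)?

Packet: @0: inode [1B, align 1] → 1; +1 pad (align 2); @2: mtime [2B, align 2] → 4; @4: version [2B, align 2] → 6; +2 pad (align 4); @8: size [4B, align 4] → 12; size 12, align 4
@0: n_entries [12B, align 4] → 12
@12: reserved [1B, align 1] → 13
+3 pad (align 8)
@16: signature [8B, align 8] → 24
@24: attrs [1B, align 1] → 25
@25: blocks [5B, align 1] → 30
@30: offset [1B, align 1] → 31
+1 pad (align 4)
@32: crc [4B, align 4] → 36
+4 tail pad (align 8)
size 40, align 8
— Entry2 —
@0: signature [8B, align 8] → 8
@8: n_entries [12B, align 4] → 20
@20: crc [4B, align 4] → 24
@24: blocks [5B, align 1] → 29
@29: reserved [1B, align 1] → 30
@30: attrs [1B, align 1] → 31
@31: offset [1B, align 1] → 32
size 32, align 8
40 − 32 = 8

8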